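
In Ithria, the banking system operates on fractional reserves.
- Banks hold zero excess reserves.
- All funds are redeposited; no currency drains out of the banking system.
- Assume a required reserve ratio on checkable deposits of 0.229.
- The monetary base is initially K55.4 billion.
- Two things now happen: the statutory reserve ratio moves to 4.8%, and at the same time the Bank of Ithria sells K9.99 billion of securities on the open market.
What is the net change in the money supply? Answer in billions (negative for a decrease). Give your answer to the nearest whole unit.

Before: m₁ = 1 / (0.229) ≈ 4.3668, MB₁ = 55.4, so M₁ = 4.3668 × 55.4 ≈ 241.9207 billion.
After: m₂ = 1 / (0.048) ≈ 20.8333, MB₂ = 55.4 − 9.99 = 45.41, so M₂ = 20.8333 × 45.41 ≈ 946.0402 billion.
ΔM = M₂ − M₁ = 946.0402 − 241.9207 = 704.1195 billion.

K704 billion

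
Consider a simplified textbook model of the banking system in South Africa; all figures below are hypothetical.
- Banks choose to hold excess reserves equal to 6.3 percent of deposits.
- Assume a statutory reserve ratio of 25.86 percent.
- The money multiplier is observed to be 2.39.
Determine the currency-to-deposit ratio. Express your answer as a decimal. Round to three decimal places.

Using m = 2.39. From m = (1 + c)/(c + rr + e), rearranging gives 1 + c = m·(c + rr + e), so c·(1 − m) = m·(rr + e) − 1.
Hence c = [m·(rr + e) − 1]/(1 − m) = [2.39 × (0.2586 + 0.063) − 1] / (1 − 2.39) ≈ 0.166458.

0.166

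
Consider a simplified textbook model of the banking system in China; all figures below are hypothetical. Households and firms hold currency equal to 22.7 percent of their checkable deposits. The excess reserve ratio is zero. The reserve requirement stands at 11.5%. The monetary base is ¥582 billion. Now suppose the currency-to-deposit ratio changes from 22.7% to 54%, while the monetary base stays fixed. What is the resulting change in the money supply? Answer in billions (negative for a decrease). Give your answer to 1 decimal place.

Initially m₁ = (1 + 0.227) / (0.115 + 0.227) ≈ 3.58772, so M₁ = 3.58772 × 582 ≈ 2088.053 billion.
After the change m₂ = (1 + 0.54) / (0.115 + 0.54) ≈ 2.35115, so M₂ = 2.35115 × 582 = 1368.3693 billion.
ΔM = M₂ − M₁ = 1368.3693 − 2088.053 = -719.6837 billion.

-719.7 billion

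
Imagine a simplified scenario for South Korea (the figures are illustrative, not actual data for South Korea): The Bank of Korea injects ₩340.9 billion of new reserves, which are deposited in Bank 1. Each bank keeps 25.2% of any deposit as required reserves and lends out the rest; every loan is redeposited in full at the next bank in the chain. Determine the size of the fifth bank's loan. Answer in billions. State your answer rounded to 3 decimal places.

Each bank lends a fraction (1 − rr) = 0.7480 of the deposit it receives, so Bank 5 receives 340.9·0.7480^4 and lends 340.9·0.7480^5 ≈ 79.8243 billion.

₩79.824 billion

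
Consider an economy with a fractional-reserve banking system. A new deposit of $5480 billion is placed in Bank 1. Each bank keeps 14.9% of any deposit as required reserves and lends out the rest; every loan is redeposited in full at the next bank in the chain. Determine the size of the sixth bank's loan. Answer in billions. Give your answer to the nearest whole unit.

Each bank lends a fraction (1 − rr) = 0.8510 of the deposit it receives, so Bank 6 receives 5480·0.8510^5 and lends 5480·0.8510^6 ≈ 2081.4114 billion.

$2081 billion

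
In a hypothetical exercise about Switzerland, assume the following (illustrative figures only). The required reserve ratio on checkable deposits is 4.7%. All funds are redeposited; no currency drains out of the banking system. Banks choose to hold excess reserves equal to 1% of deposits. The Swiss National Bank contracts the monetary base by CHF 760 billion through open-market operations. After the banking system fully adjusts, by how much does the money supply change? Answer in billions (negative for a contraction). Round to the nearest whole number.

The money multiplier is m = 1 / (rr + e) = 1 / (0.047 + 0.01) ≈ 17.5439.
The sale removes 760 billion of base, so ΔM = m × ΔMB = 17.5439 × (−760) = -13333.364 billion.

-13333 billion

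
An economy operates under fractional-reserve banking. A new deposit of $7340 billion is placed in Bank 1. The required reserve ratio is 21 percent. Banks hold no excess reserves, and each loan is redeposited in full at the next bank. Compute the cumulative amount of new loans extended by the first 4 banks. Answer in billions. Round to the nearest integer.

$16857 billion

Bank i lends (1 − rr)^i of the original deposit: Bank 1 lends 7340·0.7900 = 5798.6000, Bank 2 lends 7340·0.7900² = 4580.8940, and so on.
Summing a geometric series: total = 7340·[0.7900·(1 − 0.7900^4) / (1 − 0.7900)] ≈ 16857.3362 billion.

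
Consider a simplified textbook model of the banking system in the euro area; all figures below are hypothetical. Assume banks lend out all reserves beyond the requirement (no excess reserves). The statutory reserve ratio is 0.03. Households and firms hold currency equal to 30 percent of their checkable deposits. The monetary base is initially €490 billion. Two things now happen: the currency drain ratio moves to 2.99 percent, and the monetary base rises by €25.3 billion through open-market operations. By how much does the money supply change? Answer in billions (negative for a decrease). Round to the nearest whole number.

€6930 billion

Before: m₁ = (1 + 0.3) / (0.03 + 0.3) ≈ 3.9394, MB₁ = 490, so M₁ = 3.9394 × 490 = 1930.306 billion.
After: m₂ = (1 + 0.0299) / (0.03 + 0.0299) ≈ 17.1937, MB₂ = 490 + 25.3 = 515.3, so M₂ = 17.1937 × 515.3 ≈ 8859.9136 billion.
ΔM = M₂ − M₁ = 8859.9136 − 1930.306 = 6929.6076 billion.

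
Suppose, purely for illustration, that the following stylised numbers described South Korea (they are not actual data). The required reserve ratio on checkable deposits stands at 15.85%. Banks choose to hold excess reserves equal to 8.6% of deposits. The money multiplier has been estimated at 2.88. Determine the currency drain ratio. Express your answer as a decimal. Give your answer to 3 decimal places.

Using m = 2.88. From m = (1 + c)/(c + rr + e), rearranging gives 1 + c = m·(c + rr + e), so c·(1 − m) = m·(rr + e) − 1.
Hence c = [m·(rr + e) − 1]/(1 − m) = [2.88 × (0.1585 + 0.086) − 1] / (1 − 2.88) ≈ 0.157362.

0.157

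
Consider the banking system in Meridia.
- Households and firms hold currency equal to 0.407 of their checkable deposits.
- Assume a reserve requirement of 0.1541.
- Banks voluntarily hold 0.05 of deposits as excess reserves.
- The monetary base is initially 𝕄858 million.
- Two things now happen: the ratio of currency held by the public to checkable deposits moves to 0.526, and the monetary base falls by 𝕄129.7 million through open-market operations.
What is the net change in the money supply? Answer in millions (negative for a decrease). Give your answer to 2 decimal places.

Before: m₁ = (1 + 0.407) / (0.1541 + 0.05 + 0.407) ≈ 2.302405, MB₁ = 858, so M₁ = 2.302405 × 858 ≈ 1975.4635 million.
After: m₂ = (1 + 0.526) / (0.1541 + 0.05 + 0.526) ≈ 2.090125, MB₂ = 858 − 129.7 = 728.3, so M₂ = 2.090125 × 728.3 ≈ 1522.238 million.
ΔM = M₂ − M₁ = 1522.238 − 1975.4635 = -453.2255 million.

-453.23 million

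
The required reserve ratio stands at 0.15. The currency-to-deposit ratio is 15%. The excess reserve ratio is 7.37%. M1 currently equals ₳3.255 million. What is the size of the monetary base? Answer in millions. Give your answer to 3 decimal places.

The money multiplier is m = (1 + c) / (rr + e + c) = (1 + 0.15) / (0.15 + 0.0737 + 0.15) ≈ 3.07733.
MB = M / m = 3.255 / 3.07733 ≈ 1.0577 million.

₳1.058 million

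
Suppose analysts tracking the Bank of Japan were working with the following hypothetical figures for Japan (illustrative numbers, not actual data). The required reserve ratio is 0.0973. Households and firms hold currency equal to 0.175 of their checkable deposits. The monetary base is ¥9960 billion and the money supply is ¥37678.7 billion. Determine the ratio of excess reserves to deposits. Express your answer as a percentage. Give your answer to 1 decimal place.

Using m = M/MB = 37678.7/9960 ≈ 3.783002. Since m = (1 + c)/(c + rr + e), the denominator satisfies c + rr + e = (1 + c)/m = (1 + 0.175) / 3.783002 ≈ 0.310600.
With c = 0.175 and rr = 0.0973, the ratio of excess reserves to deposits is 0.310600 − 0.175 − 0.0973 = 0.0383.

3.8%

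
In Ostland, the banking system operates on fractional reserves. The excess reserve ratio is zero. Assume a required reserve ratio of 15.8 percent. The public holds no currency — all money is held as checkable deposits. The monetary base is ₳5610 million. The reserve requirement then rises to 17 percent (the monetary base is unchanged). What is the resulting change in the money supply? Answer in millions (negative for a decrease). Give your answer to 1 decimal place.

-2506.3 million

Initially m₁ = 1 / (0.158) ≈ 6.329114, so M₁ = 6.329114 × 5610 ≈ 35506.3295 million.
After the change m₂ = 1 / (0.17) ≈ 5.882353, so M₂ = 5.882353 × 5610 ≈ 33000.0003 million.
ΔM = M₂ − M₁ = 33000.0003 − 35506.3295 = -2506.3292 million.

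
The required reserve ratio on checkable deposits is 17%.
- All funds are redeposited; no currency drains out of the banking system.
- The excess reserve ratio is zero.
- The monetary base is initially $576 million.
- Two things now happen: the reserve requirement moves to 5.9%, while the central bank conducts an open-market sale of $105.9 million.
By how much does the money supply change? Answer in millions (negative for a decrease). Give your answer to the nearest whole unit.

Before: m₁ = 1 / (0.17) ≈ 5.8824, MB₁ = 576, so M₁ = 5.8824 × 576 = 3388.2624 million.
After: m₂ = 1 / (0.059) ≈ 16.9492, MB₂ = 576 − 105.9 = 470.1, so M₂ = 16.9492 × 470.1 ≈ 7967.8189 million.
ΔM = M₂ − M₁ = 7967.8189 − 3388.2624 = 4579.5565 million.

$4580 million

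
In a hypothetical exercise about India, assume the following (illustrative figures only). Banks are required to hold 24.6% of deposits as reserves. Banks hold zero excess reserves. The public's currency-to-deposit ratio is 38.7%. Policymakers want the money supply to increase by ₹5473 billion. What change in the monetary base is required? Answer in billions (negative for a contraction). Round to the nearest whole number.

The money multiplier is m = (1 + c) / (rr + c) = (1 + 0.387) / (0.246 + 0.387) ≈ 2.19115.
ΔMB = ΔM / m = (+5473) / 2.19115 ≈ 2497.7751 billion.

₹2498 billion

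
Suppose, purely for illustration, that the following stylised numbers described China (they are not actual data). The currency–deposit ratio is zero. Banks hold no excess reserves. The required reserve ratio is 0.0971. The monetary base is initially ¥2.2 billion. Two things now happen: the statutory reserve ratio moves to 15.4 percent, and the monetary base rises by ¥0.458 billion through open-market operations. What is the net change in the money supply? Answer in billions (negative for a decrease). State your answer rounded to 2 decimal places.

-5.40 billion

Before: m₁ = 1 / (0.0971) ≈ 10.2987, MB₁ = 2.2, so M₁ = 10.2987 × 2.2 ≈ 22.6571 billion.
After: m₂ = 1 / (0.154) ≈ 6.4935, MB₂ = 2.2 + 0.458 = 2.658, so M₂ = 6.4935 × 2.658 ≈ 17.2597 billion.
ΔM = M₂ − M₁ = 17.2597 − 22.6571 = -5.3974 billion.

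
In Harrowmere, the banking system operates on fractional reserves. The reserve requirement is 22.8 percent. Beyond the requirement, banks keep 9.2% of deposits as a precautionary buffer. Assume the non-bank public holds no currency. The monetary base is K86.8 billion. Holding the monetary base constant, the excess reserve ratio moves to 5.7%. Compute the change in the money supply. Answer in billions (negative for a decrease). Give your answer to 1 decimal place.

Initially m₁ = 1 / (0.228 + 0.092) = 3.1250, so M₁ = 3.1250 × 86.8 = 271.25 billion.
After the change m₂ = 1 / (0.228 + 0.057) ≈ 3.5088, so M₂ = 3.5088 × 86.8 ≈ 304.5638 billion.
ΔM = M₂ − M₁ = 304.5638 − 271.25 = 33.3138 billion.

K33.3 billion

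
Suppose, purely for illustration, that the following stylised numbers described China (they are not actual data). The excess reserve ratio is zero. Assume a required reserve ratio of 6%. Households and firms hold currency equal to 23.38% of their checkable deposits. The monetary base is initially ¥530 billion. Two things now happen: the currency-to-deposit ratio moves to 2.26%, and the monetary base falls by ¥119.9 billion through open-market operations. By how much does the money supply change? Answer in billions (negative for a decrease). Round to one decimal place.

¥2851.4 billion

Before: m₁ = (1 + 0.2338) / (0.06 + 0.2338) ≈ 4.19946, MB₁ = 530, so M₁ = 4.19946 × 530 = 2225.7138 billion.
After: m₂ = (1 + 0.0226) / (0.06 + 0.0226) ≈ 12.38015, MB₂ = 530 − 119.9 = 410.1, so M₂ = 12.38015 × 410.1 ≈ 5077.0995 billion.
ΔM = M₂ − M₁ = 5077.0995 − 2225.7138 = 2851.3857 billion.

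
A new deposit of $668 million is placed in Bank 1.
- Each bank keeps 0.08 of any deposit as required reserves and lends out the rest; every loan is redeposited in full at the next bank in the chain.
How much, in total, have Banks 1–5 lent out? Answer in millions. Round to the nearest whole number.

Bank i lends (1 − rr)^i of the original deposit: Bank 1 lends 668·0.9200 = 614.5600, Bank 2 lends 668·0.9200² = 565.3952, and so on.
Summing a geometric series: total = 668·[0.9200·(1 − 0.9200^5) / (1 − 0.9200)] ≈ 2618.9357 million.

$2619 million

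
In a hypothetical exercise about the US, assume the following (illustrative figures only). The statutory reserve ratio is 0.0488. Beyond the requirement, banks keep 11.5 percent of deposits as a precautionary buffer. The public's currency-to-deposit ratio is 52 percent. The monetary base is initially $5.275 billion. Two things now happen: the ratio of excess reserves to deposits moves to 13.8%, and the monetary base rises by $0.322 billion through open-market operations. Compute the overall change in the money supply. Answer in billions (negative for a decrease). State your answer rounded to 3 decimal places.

Before: m₁ = (1 + 0.52) / (0.0488 + 0.115 + 0.52) ≈ 2.22287, MB₁ = 5.275, so M₁ = 2.22287 × 5.275 ≈ 11.7256 billion.
After: m₂ = (1 + 0.52) / (0.0488 + 0.138 + 0.52) ≈ 2.15054, MB₂ = 5.275 + 0.322 = 5.597, so M₂ = 2.15054 × 5.597 ≈ 12.0366 billion.
ΔM = M₂ − M₁ = 12.0366 − 11.7256 = 0.311 billion.

$0.311 billion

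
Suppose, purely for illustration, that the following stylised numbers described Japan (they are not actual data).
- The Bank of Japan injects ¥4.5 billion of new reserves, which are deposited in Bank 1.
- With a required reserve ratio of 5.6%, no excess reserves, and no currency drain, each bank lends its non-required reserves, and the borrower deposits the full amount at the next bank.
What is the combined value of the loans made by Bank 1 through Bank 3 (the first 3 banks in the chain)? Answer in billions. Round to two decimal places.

¥12.04 billion

Bank i lends (1 − rr)^i of the original deposit: Bank 1 lends 4.5·0.9440 = 4.2480, Bank 2 lends 4.5·0.9440² ≈ 4.0101, and so on.
Summing a geometric series: total = 4.5·[0.9440·(1 − 0.9440^3) / (1 − 0.9440)] ≈ 12.0437 billion.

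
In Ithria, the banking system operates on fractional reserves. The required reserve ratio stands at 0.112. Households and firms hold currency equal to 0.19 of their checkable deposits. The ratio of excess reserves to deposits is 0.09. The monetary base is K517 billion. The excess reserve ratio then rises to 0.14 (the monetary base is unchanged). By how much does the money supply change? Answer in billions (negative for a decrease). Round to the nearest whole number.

Initially m₁ = (1 + 0.19) / (0.112 + 0.09 + 0.19) ≈ 3.0357, so M₁ = 3.0357 × 517 = 1569.4569 billion.
After the change m₂ = (1 + 0.19) / (0.112 + 0.14 + 0.19) ≈ 2.6923, so M₂ = 2.6923 × 517 = 1391.9191 billion.
ΔM = M₂ − M₁ = 1391.9191 − 1569.4569 = -177.5378 billion.

-178 billion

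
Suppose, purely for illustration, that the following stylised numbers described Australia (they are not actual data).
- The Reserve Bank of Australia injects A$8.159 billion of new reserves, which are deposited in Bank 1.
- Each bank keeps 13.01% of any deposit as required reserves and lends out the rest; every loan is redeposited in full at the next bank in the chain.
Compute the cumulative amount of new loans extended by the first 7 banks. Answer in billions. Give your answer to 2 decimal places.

A$33.99 billion

Bank i lends (1 − rr)^i of the original deposit: Bank 1 lends 8.159·0.8699 ≈ 7.0975, Bank 2 lends 8.159·0.8699² ≈ 6.1741, and so on.
Summing a geometric series: total = 8.159·[0.8699·(1 − 0.8699^7) / (1 − 0.8699)] ≈ 33.9900 billion.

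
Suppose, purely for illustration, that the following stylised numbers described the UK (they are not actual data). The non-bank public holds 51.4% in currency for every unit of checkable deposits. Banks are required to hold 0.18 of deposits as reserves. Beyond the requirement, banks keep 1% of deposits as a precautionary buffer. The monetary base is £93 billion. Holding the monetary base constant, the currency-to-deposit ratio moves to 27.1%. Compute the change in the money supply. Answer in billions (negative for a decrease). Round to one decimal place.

£56.4 billion

Initially m₁ = (1 + 0.514) / (0.18 + 0.01 + 0.514) ≈ 2.1506, so M₁ = 2.1506 × 93 = 200.0058 billion.
After the change m₂ = (1 + 0.271) / (0.18 + 0.01 + 0.271) ≈ 2.7570, so M₂ = 2.7570 × 93 = 256.401 billion.
ΔM = M₂ − M₁ = 256.401 − 200.0058 = 56.3952 billion.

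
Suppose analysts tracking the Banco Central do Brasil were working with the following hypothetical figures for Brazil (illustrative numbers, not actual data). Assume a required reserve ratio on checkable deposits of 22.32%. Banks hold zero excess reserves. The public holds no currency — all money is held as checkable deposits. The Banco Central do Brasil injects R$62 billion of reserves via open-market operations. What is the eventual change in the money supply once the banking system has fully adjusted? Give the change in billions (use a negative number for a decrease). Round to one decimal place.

R$277.8 billion

The simple money multiplier is m = 1/rr = 1/0.2232 ≈ 4.4803.
An open-market purchase increases the monetary base by 62 billion, so ΔM = m × ΔMB = 4.4803 × 62 = 277.7786 billion.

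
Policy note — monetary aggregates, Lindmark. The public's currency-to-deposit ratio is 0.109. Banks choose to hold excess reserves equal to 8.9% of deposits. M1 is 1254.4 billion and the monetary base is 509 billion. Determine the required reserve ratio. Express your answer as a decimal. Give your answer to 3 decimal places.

Using m = M/MB = 1254.4/509 ≈ 2.464440. Since m = (1 + c)/(c + rr + e), the denominator satisfies c + rr + e = (1 + c)/m = (1 + 0.109) / 2.464440 ≈ 0.450001.
With c = 0.109 and e = 0.089, the required reserve ratio is 0.450001 − 0.109 − 0.089 = 0.252001.

0.252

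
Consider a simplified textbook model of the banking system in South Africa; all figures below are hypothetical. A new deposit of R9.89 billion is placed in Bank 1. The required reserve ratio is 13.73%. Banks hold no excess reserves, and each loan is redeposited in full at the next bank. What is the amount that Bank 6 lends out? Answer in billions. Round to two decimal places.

Each bank lends a fraction (1 − rr) = 0.8627 of the deposit it receives, so Bank 6 receives 9.89·0.8627^5 and lends 9.89·0.8627^6 ≈ 4.0771 billion.

R4.08 billion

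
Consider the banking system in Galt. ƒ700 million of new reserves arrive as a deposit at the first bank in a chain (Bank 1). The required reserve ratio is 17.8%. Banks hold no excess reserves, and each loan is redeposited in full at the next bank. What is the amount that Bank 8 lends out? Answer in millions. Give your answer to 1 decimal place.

Each bank lends a fraction (1 − rr) = 0.8220 of the deposit it receives, so Bank 8 receives 700·0.8220^7 and lends 700·0.8220^8 ≈ 145.9058 million.

ƒ145.9 million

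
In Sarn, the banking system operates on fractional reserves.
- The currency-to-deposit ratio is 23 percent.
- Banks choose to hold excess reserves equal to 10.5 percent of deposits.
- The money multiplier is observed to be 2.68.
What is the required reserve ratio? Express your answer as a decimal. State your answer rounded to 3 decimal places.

0.124

Using m = 2.68. Since m = (1 + c)/(c + rr + e), the denominator satisfies c + rr + e = (1 + c)/m = (1 + 0.23) / 2.68 ≈ 0.458955.
With c = 0.23 and e = 0.105, the required reserve ratio is 0.458955 − 0.23 − 0.105 = 0.123955.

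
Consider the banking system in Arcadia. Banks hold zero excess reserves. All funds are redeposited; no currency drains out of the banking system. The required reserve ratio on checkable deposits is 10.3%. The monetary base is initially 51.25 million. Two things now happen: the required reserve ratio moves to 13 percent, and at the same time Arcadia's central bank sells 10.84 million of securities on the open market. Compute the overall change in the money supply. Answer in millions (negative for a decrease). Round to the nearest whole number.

Before: m₁ = 1 / (0.103) ≈ 9.7087, MB₁ = 51.25, so M₁ = 9.7087 × 51.25 ≈ 497.5709 million.
After: m₂ = 1 / (0.13) ≈ 7.6923, MB₂ = 51.25 − 10.84 = 40.41, so M₂ = 7.6923 × 40.41 ≈ 310.8458 million.
ΔM = M₂ − M₁ = 310.8458 − 497.5709 = -186.7251 million.

-187 million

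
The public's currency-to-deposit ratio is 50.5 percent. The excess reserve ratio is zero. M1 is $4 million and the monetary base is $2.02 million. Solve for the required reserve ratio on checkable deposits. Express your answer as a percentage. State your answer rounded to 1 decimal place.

Using m = M/MB = 4/2.02 ≈ 1.980198. Since m = (1 + c)/(c + rr + e), the denominator satisfies c + rr + e = (1 + c)/m = (1 + 0.505) / 1.980198 ≈ 0.760025.
With c = 0.505 and e = 0, the required reserve ratio on checkable deposits is 0.760025 − 0.505 − 0 = 0.255025.

25.5%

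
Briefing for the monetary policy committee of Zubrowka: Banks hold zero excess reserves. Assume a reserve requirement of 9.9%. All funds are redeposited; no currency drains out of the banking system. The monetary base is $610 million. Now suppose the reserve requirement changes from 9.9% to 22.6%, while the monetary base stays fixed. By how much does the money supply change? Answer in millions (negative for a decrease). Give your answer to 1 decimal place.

-3462.5 million

Initially m₁ = 1 / (0.099) ≈ 10.10101, so M₁ = 10.10101 × 610 = 6161.6161 million.
After the change m₂ = 1 / (0.226) ≈ 4.42478, so M₂ = 4.42478 × 610 = 2699.1158 million.
ΔM = M₂ − M₁ = 2699.1158 − 6161.6161 = -3462.5003 million.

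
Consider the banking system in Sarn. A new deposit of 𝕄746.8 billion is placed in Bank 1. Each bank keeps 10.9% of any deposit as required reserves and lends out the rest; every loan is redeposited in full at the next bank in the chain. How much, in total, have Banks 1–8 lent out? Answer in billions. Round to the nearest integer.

Bank i lends (1 − rr)^i of the original deposit: Bank 1 lends 746.8·0.8910 = 665.3988, Bank 2 lends 746.8·0.8910² ≈ 592.8703, and so on.
Summing a geometric series: total = 746.8·[0.8910·(1 − 0.8910^8) / (1 − 0.8910)] ≈ 3679.7693 billion.

𝕄3680 billion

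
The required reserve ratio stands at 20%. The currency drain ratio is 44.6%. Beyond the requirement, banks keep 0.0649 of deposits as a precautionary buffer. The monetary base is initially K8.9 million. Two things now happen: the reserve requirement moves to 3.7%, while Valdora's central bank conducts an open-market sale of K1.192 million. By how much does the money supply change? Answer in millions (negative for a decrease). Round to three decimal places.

Before: m₁ = (1 + 0.446) / (0.2 + 0.0649 + 0.446) ≈ 2.03404, MB₁ = 8.9, so M₁ = 2.03404 × 8.9 ≈ 18.103 million.
After: m₂ = (1 + 0.446) / (0.037 + 0.0649 + 0.446) ≈ 2.63917, MB₂ = 8.9 − 1.192 = 7.708, so M₂ = 2.63917 × 7.708 ≈ 20.3427 million.
ΔM = M₂ − M₁ = 20.3427 − 18.103 = 2.2397 million.

K2.240 million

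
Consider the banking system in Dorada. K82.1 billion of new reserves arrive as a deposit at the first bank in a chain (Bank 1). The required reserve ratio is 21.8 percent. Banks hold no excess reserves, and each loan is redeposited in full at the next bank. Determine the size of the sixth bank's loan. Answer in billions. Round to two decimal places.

Each bank lends a fraction (1 − rr) = 0.7820 of the deposit it receives, so Bank 6 receives 82.1·0.7820^5 and lends 82.1·0.7820^6 ≈ 18.7752 billion.

K18.78 billion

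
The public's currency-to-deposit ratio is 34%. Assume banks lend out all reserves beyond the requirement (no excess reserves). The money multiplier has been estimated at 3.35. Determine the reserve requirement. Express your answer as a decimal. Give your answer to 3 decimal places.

0.060

Using m = 3.35. Since m = (1 + c)/(c + rr + e), the denominator satisfies c + rr + e = (1 + c)/m = (1 + 0.34) / 3.35 = 0.400000.
With c = 0.34 and e = 0, the reserve requirement is 0.400000 − 0.34 − 0 = 0.06.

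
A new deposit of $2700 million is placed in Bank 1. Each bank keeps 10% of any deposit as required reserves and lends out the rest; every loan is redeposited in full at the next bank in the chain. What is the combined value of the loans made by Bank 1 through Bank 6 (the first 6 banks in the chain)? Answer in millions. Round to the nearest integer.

$11386 million

Bank i lends (1 − rr)^i of the original deposit: Bank 1 lends 2700·0.9000 = 2430.0000, Bank 2 lends 2700·0.9000² = 2187.0000, and so on.
Summing a geometric series: total = 2700·[0.9000·(1 − 0.9000^6) / (1 − 0.9000)] = 11385.9837 million.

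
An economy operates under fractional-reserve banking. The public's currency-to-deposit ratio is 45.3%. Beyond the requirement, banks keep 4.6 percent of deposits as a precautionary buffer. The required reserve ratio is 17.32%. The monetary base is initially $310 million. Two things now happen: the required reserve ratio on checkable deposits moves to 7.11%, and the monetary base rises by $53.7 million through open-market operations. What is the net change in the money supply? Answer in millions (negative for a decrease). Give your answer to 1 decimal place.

$256.9 million

Before: m₁ = (1 + 0.453) / (0.1732 + 0.046 + 0.453) ≈ 2.16156, MB₁ = 310, so M₁ = 2.16156 × 310 = 670.0836 million.
After: m₂ = (1 + 0.453) / (0.0711 + 0.046 + 0.453) ≈ 2.54868, MB₂ = 310 + 53.7 = 363.7, so M₂ = 2.54868 × 363.7 ≈ 926.9549 million.
ΔM = M₂ − M₁ = 926.9549 − 670.0836 = 256.8713 million.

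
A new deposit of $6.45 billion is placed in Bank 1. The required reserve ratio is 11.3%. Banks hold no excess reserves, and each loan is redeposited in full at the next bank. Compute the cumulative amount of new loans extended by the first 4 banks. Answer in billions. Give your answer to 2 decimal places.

Bank i lends (1 − rr)^i of the original deposit: Bank 1 lends 6.45·0.8870 ≈ 5.7212, Bank 2 lends 6.45·0.8870² ≈ 5.0747, and so on.
Summing a geometric series: total = 6.45·[0.8870·(1 − 0.8870^4) / (1 − 0.8870)] ≈ 19.2896 billion.

$19.29 billion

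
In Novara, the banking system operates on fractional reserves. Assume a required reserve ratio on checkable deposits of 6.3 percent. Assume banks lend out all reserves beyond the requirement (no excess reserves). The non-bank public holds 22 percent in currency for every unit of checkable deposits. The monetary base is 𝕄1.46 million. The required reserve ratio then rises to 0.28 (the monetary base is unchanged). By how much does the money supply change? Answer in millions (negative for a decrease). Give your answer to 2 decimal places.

-2.73 million

Initially m₁ = (1 + 0.22) / (0.063 + 0.22) ≈ 4.3110, so M₁ = 4.3110 × 1.46 ≈ 6.2941 million.
After the change m₂ = (1 + 0.22) / (0.28 + 0.22) = 2.44, so M₂ = 2.44 × 1.46 = 3.5624 million.
ΔM = M₂ − M₁ = 3.5624 − 6.2941 = -2.7317 million.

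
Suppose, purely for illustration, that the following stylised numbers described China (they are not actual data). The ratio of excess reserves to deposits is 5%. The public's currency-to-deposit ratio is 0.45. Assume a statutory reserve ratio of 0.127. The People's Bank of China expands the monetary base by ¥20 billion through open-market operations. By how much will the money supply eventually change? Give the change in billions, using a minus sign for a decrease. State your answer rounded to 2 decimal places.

¥46.25 billion

The money multiplier is m = (1 + c) / (rr + e + c) = (1 + 0.45) / (0.127 + 0.05 + 0.45) ≈ 2.31260.
The purchase adds 20 billion of base, so ΔM = m × ΔMB = 2.31260 × (+20) = 46.252 billion.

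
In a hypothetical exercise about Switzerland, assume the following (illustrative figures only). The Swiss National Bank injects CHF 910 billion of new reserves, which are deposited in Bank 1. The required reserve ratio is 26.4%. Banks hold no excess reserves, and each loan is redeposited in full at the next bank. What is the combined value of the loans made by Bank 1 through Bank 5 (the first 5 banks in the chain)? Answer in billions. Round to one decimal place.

CHF 1989.1 billion

Bank i lends (1 − rr)^i of the original deposit: Bank 1 lends 910·0.7360 = 669.7600, Bank 2 lends 910·0.7360² ≈ 492.9434, and so on.
Summing a geometric series: total = 910·[0.7360·(1 − 0.7360^5) / (1 − 0.7360)] ≈ 1989.0658 billion.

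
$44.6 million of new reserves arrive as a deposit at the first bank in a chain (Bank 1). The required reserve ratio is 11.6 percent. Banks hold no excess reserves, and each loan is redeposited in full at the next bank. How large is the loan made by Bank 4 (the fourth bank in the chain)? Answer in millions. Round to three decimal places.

$27.236 million

Each bank lends a fraction (1 − rr) = 0.8840 of the deposit it receives, so Bank 4 receives 44.6·0.8840^3 and lends 44.6·0.8840^4 ≈ 27.2360 million.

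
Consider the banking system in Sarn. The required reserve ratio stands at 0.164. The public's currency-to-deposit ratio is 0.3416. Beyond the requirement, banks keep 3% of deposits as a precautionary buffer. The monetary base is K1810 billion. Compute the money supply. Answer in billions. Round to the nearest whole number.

The money multiplier is m = (1 + c) / (rr + e + c) = (1 + 0.3416) / (0.164 + 0.03 + 0.3416) ≈ 2.50485.
So M = m × MB = 2.50485 × 1810 = 4533.7785 billion.

K4534 billion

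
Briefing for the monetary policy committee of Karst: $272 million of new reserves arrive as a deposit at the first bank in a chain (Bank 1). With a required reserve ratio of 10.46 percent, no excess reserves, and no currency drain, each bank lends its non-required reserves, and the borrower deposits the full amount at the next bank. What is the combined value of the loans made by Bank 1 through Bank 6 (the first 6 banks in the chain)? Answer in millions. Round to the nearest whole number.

$1128 million

Bank i lends (1 − rr)^i of the original deposit: Bank 1 lends 272·0.8954 = 243.5488, Bank 2 lends 272·0.8954² ≈ 218.0736, and so on.
Summing a geometric series: total = 272·[0.8954·(1 − 0.8954^6) / (1 − 0.8954)] ≈ 1128.4498 million.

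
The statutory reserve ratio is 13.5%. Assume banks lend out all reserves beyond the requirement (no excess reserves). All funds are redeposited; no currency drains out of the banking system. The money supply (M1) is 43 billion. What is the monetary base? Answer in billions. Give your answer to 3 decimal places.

5.805 billion

With no currency drain and no excess reserves, the money multiplier is m = 1/rr = 1/0.135 ≈ 7.407407.
The monetary base is MB = M / m = 43 / 7.407407 ≈ 5.805 billion.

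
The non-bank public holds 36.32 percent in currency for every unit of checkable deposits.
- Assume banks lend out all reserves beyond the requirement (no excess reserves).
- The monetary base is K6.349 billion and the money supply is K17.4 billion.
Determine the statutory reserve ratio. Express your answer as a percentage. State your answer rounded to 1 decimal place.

13.4%

Using m = M/MB = 17.4/6.349 ≈ 2.740589. Since m = (1 + c)/(c + rr + e), the denominator satisfies c + rr + e = (1 + c)/m = (1 + 0.3632) / 2.740589 ≈ 0.497411.
With c = 0.3632 and e = 0, the statutory reserve ratio is 0.497411 − 0.3632 − 0 = 0.134211.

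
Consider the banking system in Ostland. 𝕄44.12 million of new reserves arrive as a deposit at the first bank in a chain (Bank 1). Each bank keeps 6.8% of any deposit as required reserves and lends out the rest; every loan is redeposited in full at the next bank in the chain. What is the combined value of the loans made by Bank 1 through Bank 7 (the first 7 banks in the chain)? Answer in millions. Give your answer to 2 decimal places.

Bank i lends (1 − rr)^i of the original deposit: Bank 1 lends 44.12·0.9320 ≈ 41.1198, Bank 2 lends 44.12·0.9320² ≈ 38.3237, and so on.
Summing a geometric series: total = 44.12·[0.9320·(1 − 0.9320^7) / (1 − 0.9320)] ≈ 235.3401 million.

𝕄235.34 million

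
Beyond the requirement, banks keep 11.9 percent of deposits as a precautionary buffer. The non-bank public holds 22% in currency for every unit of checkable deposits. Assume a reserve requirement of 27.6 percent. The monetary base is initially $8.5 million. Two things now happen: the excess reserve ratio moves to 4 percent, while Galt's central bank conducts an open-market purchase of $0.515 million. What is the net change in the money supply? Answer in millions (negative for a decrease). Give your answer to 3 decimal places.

Before: m₁ = (1 + 0.22) / (0.276 + 0.119 + 0.22) ≈ 1.98374, MB₁ = 8.5, so M₁ = 1.98374 × 8.5 ≈ 16.8618 million.
After: m₂ = (1 + 0.22) / (0.276 + 0.04 + 0.22) ≈ 2.27612, MB₂ = 8.5 + 0.515 = 9.015, so M₂ = 2.27612 × 9.015 ≈ 20.5192 million.
ΔM = M₂ − M₁ = 20.5192 − 16.8618 = 3.6574 million.

$3.657 million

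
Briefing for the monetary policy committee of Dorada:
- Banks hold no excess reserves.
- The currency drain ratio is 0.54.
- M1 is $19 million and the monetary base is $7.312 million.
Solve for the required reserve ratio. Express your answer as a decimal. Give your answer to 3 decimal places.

0.053

Using m = M/MB = 19/7.312 ≈ 2.598468. Since m = (1 + c)/(c + rr + e), the denominator satisfies c + rr + e = (1 + c)/m = (1 + 0.54) / 2.598468 ≈ 0.592657.
With c = 0.54 and e = 0, the required reserve ratio is 0.592657 − 0.54 − 0 = 0.052657.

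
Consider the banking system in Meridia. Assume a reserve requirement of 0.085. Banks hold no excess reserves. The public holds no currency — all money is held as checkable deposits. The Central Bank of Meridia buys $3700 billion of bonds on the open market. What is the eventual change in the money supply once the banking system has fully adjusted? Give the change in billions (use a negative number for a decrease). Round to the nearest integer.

The simple money multiplier is m = 1/rr = 1/0.085 ≈ 11.76471.
An open-market purchase increases the monetary base by 3700 billion, so ΔM = m × ΔMB = 11.76471 × 3700 = 43529.427 billion.

$43529 billion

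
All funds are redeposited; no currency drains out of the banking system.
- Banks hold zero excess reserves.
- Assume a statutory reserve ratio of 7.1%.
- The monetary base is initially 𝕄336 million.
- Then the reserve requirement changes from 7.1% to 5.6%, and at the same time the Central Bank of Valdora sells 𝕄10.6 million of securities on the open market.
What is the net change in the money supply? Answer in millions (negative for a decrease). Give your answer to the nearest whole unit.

Before: m₁ = 1 / (0.071) ≈ 14.0845, MB₁ = 336, so M₁ = 14.0845 × 336 = 4732.392 million.
After: m₂ = 1 / (0.056) ≈ 17.8571, MB₂ = 336 − 10.6 = 325.4, so M₂ = 17.8571 × 325.4 ≈ 5810.7003 million.
ΔM = M₂ − M₁ = 5810.7003 − 4732.392 = 1078.3083 million.

𝕄1078 million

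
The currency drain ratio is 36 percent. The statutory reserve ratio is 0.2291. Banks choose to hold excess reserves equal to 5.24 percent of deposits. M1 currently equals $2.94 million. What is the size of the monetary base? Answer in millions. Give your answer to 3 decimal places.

The money multiplier is m = (1 + c) / (rr + e + c) = (1 + 0.36) / (0.2291 + 0.0524 + 0.36) ≈ 2.12003.
MB = M / m = 2.94 / 2.12003 ≈ 1.3868 million.

$1.387 million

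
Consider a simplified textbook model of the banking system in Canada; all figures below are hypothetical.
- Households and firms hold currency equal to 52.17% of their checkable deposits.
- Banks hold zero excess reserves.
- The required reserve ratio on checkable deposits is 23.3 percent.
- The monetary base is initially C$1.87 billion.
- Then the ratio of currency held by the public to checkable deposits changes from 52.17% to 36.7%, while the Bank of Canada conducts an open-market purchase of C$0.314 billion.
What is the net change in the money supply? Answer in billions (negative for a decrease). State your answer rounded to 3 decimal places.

Before: m₁ = (1 + 0.5217) / (0.233 + 0.5217) ≈ 2.01630, MB₁ = 1.87, so M₁ = 2.01630 × 1.87 ≈ 3.7705 billion.
After: m₂ = (1 + 0.367) / (0.233 + 0.367) ≈ 2.27833, MB₂ = 1.87 + 0.314 = 2.184, so M₂ = 2.27833 × 2.184 ≈ 4.9759 billion.
ΔM = M₂ − M₁ = 4.9759 − 3.7705 = 1.2054 billion.

C$1.205 billion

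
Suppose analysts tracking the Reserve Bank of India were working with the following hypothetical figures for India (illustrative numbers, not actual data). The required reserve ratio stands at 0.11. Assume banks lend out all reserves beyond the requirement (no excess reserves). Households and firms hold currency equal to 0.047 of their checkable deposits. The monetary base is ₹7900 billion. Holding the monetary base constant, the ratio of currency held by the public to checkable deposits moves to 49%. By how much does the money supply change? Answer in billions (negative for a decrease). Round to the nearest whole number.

Initially m₁ = (1 + 0.047) / (0.11 + 0.047) ≈ 6.66879, so M₁ = 6.66879 × 7900 = 52683.441 billion.
After the change m₂ = (1 + 0.49) / (0.11 + 0.49) ≈ 2.48333, so M₂ = 2.48333 × 7900 = 19618.307 billion.
ΔM = M₂ − M₁ = 19618.307 − 52683.441 = -33065.134 billion.

-33065 billion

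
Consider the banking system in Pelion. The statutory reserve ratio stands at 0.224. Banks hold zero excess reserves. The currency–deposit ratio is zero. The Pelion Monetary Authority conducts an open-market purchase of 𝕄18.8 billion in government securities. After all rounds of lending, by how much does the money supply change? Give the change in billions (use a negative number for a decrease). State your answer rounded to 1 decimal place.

𝕄83.9 billion

The simple money multiplier is m = 1/rr = 1/0.224 ≈ 4.4643.
An open-market purchase increases the monetary base by 18.8 billion, so ΔM = m × ΔMB = 4.4643 × 18.8 ≈ 83.9288 billion.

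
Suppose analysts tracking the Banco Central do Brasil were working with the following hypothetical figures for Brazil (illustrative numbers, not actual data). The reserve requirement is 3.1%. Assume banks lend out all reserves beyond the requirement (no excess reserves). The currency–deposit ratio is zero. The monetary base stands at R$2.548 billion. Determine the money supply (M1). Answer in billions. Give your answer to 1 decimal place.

R$82.2 billion

With no currency drain or excess reserves, the money multiplier is m = 1/rr = 1/0.031 ≈ 32.2581.
Money supply M = m × MB = 32.2581 × 2.548 ≈ 82.1936 billion.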